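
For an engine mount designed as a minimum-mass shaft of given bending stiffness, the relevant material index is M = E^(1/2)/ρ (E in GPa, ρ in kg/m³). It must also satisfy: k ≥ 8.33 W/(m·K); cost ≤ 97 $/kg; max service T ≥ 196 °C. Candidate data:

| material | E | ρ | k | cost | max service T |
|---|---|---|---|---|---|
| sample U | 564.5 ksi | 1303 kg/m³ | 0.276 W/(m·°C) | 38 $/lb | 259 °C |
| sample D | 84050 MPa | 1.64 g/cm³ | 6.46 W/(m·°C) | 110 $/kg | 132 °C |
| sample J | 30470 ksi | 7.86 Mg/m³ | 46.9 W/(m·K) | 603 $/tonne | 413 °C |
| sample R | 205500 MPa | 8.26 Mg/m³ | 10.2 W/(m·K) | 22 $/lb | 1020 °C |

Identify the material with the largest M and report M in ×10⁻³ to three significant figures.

sample J, M = 1.84×10⁻³

Screen on constraints: k ≥ 8.33 W/(m·K); cost ≤ 97 $/kg; max service T ≥ 196 °C. Survivors: sample J, sample R.
In SI units:
  sample J: E = 210.1 GPa, ρ = 7860 kg/m³
  sample R: E = 205.5 GPa, ρ = 8260 kg/m³
  sample J: M = 1.84×10⁻³
  sample R: M = 1.74×10⁻³
Highest index: sample J.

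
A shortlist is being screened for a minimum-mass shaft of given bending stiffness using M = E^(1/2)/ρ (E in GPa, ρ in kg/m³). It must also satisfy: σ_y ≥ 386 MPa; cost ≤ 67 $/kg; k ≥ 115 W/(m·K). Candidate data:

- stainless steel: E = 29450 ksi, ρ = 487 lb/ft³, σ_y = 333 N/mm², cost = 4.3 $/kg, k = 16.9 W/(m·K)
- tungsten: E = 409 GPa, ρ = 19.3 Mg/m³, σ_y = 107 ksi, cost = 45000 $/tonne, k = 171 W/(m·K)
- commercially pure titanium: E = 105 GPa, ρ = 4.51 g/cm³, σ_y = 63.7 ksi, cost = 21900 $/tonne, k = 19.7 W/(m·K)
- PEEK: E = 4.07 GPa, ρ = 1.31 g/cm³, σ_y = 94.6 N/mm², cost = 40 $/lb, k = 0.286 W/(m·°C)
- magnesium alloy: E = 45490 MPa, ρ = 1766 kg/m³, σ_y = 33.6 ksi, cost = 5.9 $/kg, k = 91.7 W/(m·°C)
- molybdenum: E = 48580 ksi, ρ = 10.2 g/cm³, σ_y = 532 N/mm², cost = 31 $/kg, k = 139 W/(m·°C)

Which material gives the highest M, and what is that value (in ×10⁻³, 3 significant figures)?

molybdenum, M = 1.79×10⁻³

Screen on constraints: σ_y ≥ 386 MPa; cost ≤ 67 $/kg; k ≥ 115 W/(m·K). Survivors: tungsten, molybdenum.
Convert each candidate to consistent units, then evaluate M:
  tungsten: E = 409.0 GPa, ρ = 19300 kg/m³
  molybdenum: E = 334.9 GPa, ρ = 10200 kg/m³
  molybdenum: M = 1.79×10⁻³
  tungsten: M = 1.05×10⁻³
The maximum is for molybdenum.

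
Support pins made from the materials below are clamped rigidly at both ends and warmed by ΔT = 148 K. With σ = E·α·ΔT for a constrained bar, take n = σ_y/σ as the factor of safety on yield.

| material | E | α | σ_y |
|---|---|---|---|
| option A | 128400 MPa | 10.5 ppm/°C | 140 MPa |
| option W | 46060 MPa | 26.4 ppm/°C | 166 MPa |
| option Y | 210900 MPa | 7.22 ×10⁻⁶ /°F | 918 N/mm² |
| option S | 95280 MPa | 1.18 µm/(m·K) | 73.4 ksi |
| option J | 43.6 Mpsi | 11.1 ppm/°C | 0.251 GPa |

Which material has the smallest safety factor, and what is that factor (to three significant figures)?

option J, n = 0.508

Converting E to GPa, α to ×10⁻⁶/K, σ_y to MPa, then σ and n for each:
  option A: E = 128.4, α = 10.5, σ_y = 140.0 → σ = 200 MPa, n = 0.702
  option W: E = 46.06, α = 26.4, σ_y = 166.0 → σ = 180 MPa, n = 0.922
  option Y: E = 210.9, α = 13.0, σ_y = 918.0 → σ = 406 MPa, n = 2.26
  option S: E = 95.28, α = 1.18, σ_y = 506.1 → σ = 16.6 MPa, n = 30.4
  option J: E = 300.6, α = 11.1, σ_y = 251.0 → σ = 494 MPa, n = 0.508
Smallest n: option J with n = 0.508.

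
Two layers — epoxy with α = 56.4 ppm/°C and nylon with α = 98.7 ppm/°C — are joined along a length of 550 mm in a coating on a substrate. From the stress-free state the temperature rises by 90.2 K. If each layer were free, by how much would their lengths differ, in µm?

2100 µm

Δα = |56.4 − 98.7|×10⁻⁶/K = 42.3×10⁻⁶/K.
ΔL_mismatch = Δα·L·ΔT = 42.3×10⁻⁶ × 550.0 mm × 90.2 K = 2100 µm.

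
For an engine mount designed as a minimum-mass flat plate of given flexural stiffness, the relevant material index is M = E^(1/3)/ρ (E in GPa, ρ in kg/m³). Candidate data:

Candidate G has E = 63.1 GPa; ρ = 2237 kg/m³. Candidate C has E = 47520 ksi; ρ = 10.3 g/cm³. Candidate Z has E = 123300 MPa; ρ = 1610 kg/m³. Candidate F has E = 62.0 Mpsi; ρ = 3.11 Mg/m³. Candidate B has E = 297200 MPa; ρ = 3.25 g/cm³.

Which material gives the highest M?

Putting every candidate on a common basis:
  candidate G: E = 63.10 GPa, ρ = 2237 kg/m³
  candidate C: E = 327.6 GPa, ρ = 10300 kg/m³
  candidate Z: E = 123.3 GPa, ρ = 1610 kg/m³
  candidate F: E = 427.5 GPa, ρ = 3110 kg/m³
  candidate B: E = 297.2 GPa, ρ = 3250 kg/m³
  candidate Z: M = 3.09×10⁻³
  candidate F: M = 2.42×10⁻³
  candidate B: M = 2.05×10⁻³
  candidate G: M = 1.78×10⁻³
  candidate C: M = 0.669×10⁻³
Highest index: candidate Z.

candidate Z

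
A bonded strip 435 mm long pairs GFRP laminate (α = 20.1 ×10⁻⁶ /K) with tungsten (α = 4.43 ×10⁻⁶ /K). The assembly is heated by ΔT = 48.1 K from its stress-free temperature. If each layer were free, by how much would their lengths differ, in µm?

328 µm

Δα = |20.1 − 4.43|×10⁻⁶/K = 15.7×10⁻⁶/K.
ΔL_mismatch = Δα·L·ΔT = 15.7×10⁻⁶ × 435.0 mm × 48.1 K = 328 µm.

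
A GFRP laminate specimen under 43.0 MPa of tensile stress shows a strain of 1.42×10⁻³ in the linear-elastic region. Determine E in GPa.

30.3 GPa

E = σ/ε = 43.0 MPa / 1.42×10⁻³ = 30280 MPa = 30.3 GPa.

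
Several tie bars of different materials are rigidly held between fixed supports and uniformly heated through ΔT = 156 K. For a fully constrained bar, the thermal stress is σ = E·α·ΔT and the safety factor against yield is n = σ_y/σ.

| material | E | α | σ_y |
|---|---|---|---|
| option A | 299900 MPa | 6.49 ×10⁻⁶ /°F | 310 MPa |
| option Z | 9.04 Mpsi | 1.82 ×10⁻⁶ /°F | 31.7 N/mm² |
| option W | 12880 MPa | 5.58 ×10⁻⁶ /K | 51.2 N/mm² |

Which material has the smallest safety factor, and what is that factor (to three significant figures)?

With everything in SI (GPa, ×10⁻⁶/K, MPa):
  option A: E = 299.9, α = 11.7, σ_y = 310.0 → σ = 547 MPa, n = 0.567
  option Z: E = 62.33, α = 3.28, σ_y = 31.70 → σ = 31.9 MPa, n = 0.995
  option W: E = 12.88, α = 5.58, σ_y = 51.20 → σ = 11.2 MPa, n = 4.57
Smallest n: option A with n = 0.567.

option A, n = 0.567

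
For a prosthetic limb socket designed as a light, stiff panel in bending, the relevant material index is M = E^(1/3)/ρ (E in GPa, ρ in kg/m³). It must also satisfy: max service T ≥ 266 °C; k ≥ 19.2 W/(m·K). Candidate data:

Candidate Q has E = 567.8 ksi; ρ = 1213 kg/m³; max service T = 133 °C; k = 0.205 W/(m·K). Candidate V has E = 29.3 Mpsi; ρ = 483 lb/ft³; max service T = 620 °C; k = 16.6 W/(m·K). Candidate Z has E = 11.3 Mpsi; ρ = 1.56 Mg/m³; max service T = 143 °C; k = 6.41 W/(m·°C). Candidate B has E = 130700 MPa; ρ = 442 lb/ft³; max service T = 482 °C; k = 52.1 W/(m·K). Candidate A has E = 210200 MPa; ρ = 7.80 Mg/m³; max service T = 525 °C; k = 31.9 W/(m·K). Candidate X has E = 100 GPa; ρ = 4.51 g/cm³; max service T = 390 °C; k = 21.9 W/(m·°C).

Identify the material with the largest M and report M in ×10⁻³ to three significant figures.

candidate X, M = 1.03×10⁻³

Screen on constraints: max service T ≥ 266 °C; k ≥ 19.2 W/(m·K). Survivors: candidate B, candidate A, candidate X.
Normalizing units and computing the index:
  candidate B: E = 130.7 GPa, ρ = 7080 kg/m³
  candidate A: E = 210.2 GPa, ρ = 7800 kg/m³
  candidate X: E = 100.0 GPa, ρ = 4510 kg/m³
  candidate X: M = 1.03×10⁻³
  candidate A: M = 0.762×10⁻³
  candidate B: M = 0.717×10⁻³
Candidate X has the largest M.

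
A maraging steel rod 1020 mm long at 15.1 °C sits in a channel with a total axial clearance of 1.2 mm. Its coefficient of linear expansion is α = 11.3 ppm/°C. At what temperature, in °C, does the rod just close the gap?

α·L₀·ΔT = 1.2 mm ⇒ ΔT = 1.2 / (11.3×10⁻⁶ × 1020.0) = 104.1 K.
T = 15.1 + 104.1 = 119.2 °C.

119 °C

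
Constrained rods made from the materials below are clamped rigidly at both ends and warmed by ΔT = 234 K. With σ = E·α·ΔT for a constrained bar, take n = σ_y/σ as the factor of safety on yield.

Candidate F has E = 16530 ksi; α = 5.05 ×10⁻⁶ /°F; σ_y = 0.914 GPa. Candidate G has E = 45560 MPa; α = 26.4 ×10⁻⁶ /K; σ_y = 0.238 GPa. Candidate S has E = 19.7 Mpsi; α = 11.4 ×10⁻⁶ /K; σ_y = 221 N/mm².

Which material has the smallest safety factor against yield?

candidate S

Converting E to GPa, α to ×10⁻⁶/K, σ_y to MPa, then σ and n for each:
  candidate F: E = 114.0, α = 9.09, σ_y = 914.0 → σ = 242 MPa, n = 3.77
  candidate G: E = 45.56, α = 26.4, σ_y = 238.0 → σ = 281 MPa, n = 0.846
  candidate S: E = 135.8, α = 11.4, σ_y = 221.0 → σ = 362 MPa, n = 0.610
The minimum is candidate S at n = 0.610.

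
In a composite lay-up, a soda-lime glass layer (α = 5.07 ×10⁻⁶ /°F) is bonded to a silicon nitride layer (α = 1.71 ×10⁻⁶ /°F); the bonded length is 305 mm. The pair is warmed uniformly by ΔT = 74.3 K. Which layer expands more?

soda-lime glass

soda-lime glass: α = 5.07×10⁻⁶/°F × 9/5 = 9.13×10⁻⁶/K.
silicon nitride: α = 1.71×10⁻⁶/°F × 9/5 = 3.08×10⁻⁶/K.
α(soda-lime glass) = 9.13×10⁻⁶/K vs α(silicon nitride) = 3.08×10⁻⁶/K.
Higher α expands more for the same ΔT: soda-lime glass.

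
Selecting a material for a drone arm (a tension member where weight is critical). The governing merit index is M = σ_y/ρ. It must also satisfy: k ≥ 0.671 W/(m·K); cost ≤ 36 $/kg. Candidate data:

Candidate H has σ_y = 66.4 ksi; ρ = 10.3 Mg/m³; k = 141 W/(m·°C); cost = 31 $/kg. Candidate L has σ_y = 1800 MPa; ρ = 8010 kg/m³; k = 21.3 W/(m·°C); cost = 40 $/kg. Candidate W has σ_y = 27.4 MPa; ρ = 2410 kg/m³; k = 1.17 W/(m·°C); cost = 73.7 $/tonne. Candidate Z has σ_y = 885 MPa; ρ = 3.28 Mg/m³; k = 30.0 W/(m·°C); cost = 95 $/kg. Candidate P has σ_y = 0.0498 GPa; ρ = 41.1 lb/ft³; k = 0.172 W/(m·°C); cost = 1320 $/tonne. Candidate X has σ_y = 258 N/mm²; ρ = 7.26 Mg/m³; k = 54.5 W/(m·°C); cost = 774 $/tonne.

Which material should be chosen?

Screen on constraints: k ≥ 0.671 W/(m·K); cost ≤ 36 $/kg. Survivors: candidate H, candidate W, candidate X.
After converting to SI:
  candidate H: σ_y = 457.8 MPa, ρ = 10300 kg/m³
  candidate W: σ_y = 27.40 MPa, ρ = 2410 kg/m³
  candidate X: σ_y = 258.0 MPa, ρ = 7260 kg/m³
  candidate H: M = 44.4 kN·m/kg
  candidate X: M = 35.5 kN·m/kg
  candidate W: M = 11.4 kN·m/kg
Candidate H has the largest M.

candidate H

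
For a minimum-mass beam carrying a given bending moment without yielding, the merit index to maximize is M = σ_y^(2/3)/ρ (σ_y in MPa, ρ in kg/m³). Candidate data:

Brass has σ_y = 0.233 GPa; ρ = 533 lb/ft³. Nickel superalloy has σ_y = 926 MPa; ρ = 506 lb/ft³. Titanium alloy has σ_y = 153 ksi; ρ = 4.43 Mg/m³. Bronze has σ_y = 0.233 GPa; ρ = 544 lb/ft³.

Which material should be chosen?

titanium alloy

After converting to SI:
  brass: σ_y = 233.0 MPa, ρ = 8538 kg/m³
  nickel superalloy: σ_y = 926.0 MPa, ρ = 8105 kg/m³
  titanium alloy: σ_y = 1055 MPa, ρ = 4430 kg/m³
  bronze: σ_y = 233.0 MPa, ρ = 8714 kg/m³
  titanium alloy: M = 23.4×10⁻³
  nickel superalloy: M = 11.7×10⁻³
  brass: M = 4.43×10⁻³
  bronze: M = 4.35×10⁻³
Highest index: titanium alloy.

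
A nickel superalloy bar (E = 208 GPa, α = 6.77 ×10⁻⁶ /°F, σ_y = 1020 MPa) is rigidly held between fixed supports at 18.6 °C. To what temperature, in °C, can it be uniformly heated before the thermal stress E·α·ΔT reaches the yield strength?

α = 6.77×10⁻⁶/°F × 9/5 = 12.2×10⁻⁶/K.
E·α·ΔT = 1020 MPa ⇒ ΔT = 1020 / (208.0×10³ × 12.2×10⁻⁶) = 402.4 K.
T = 18.6 + 402.4 = 421.0 °C.

421 °C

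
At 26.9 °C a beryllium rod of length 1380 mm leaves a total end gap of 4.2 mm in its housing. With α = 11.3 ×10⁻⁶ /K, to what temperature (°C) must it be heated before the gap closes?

296 °C

α·L₀·ΔT = 4.2 mm ⇒ ΔT = 4.2 / (11.3×10⁻⁶ × 1380.0) = 269.3 K.
T = 26.9 + 269.3 = 296.2 °C.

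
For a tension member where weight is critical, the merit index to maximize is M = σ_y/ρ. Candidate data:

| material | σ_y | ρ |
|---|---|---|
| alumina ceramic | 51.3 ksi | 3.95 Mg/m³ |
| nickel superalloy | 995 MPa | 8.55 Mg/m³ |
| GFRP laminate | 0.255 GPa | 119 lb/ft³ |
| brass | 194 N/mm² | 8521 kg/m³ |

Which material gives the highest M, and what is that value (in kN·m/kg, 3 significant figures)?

GFRP laminate, M = 134 kN·m/kg

Normalizing units and computing the index:
  alumina ceramic: σ_y = 353.7 MPa, ρ = 3950 kg/m³
  nickel superalloy: σ_y = 995.0 MPa, ρ = 8550 kg/m³
  GFRP laminate: σ_y = 255.0 MPa, ρ = 1906 kg/m³
  brass: σ_y = 194.0 MPa, ρ = 8521 kg/m³
  GFRP laminate: M = 134 kN·m/kg
  nickel superalloy: M = 116 kN·m/kg
  alumina ceramic: M = 89.5 kN·m/kg
  brass: M = 22.8 kN·m/kg
Highest index: GFRP laminate.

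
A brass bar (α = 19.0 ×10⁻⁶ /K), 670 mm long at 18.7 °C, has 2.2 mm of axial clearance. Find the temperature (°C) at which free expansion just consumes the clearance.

α·L₀·ΔT = 2.2 mm ⇒ ΔT = 2.2 / (19.0×10⁻⁶ × 670.0) = 172.8 K.
T = 18.7 + 172.8 = 191.5 °C.

192 °C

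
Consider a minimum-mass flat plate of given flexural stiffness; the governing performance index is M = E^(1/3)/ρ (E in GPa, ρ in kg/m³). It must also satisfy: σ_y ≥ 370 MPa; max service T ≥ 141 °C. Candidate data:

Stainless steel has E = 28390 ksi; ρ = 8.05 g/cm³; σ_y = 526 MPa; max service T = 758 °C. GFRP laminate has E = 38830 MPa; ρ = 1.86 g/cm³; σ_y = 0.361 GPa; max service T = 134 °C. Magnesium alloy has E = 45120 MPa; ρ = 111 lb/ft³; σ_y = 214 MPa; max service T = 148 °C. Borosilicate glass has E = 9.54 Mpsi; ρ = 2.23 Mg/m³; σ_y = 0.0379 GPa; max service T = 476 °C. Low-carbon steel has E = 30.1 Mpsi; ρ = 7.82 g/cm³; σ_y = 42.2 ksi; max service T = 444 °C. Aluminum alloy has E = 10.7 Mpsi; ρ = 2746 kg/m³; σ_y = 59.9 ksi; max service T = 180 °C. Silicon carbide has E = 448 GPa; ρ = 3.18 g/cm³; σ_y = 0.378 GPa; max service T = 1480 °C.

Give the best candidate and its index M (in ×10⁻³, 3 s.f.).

silicon carbide, M = 2.41×10⁻³

Screen on constraints: σ_y ≥ 370 MPa; max service T ≥ 141 °C. Survivors: stainless steel, aluminum alloy, silicon carbide.
After converting to SI:
  stainless steel: E = 195.7 GPa, ρ = 8050 kg/m³
  aluminum alloy: E = 73.77 GPa, ρ = 2746 kg/m³
  silicon carbide: E = 448.0 GPa, ρ = 3180 kg/m³
  silicon carbide: M = 2.41×10⁻³
  aluminum alloy: M = 1.53×10⁻³
  stainless steel: M = 0.721×10⁻³
Silicon carbide has the largest M.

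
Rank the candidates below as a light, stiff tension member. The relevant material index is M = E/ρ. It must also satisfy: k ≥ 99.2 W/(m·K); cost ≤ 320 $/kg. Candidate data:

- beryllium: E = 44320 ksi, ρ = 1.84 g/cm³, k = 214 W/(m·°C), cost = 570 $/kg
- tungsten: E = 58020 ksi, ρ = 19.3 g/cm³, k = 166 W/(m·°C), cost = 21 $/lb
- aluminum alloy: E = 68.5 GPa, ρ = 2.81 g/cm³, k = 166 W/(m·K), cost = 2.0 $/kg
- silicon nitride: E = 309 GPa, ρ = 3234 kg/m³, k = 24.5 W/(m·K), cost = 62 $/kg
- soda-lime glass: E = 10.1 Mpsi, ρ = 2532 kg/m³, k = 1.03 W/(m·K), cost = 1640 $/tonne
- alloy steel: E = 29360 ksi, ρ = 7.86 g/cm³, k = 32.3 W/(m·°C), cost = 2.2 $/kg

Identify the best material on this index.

aluminum alloy

Screen on constraints: k ≥ 99.2 W/(m·K); cost ≤ 320 $/kg. Survivors: tungsten, aluminum alloy.
Convert each candidate to consistent units, then evaluate M:
  tungsten: E = 400.0 GPa, ρ = 19300 kg/m³
  aluminum alloy: E = 68.50 GPa, ρ = 2810 kg/m³
  aluminum alloy: M = 24.4 MN·m/kg
  tungsten: M = 20.7 MN·m/kg
The maximum is for aluminum alloy.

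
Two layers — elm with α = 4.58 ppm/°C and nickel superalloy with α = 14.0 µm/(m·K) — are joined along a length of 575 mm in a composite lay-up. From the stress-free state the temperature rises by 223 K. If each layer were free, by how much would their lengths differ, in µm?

1210 µm

Δα = |4.58 − 14.0|×10⁻⁶/K = 9.42×10⁻⁶/K.
ΔL_mismatch = Δα·L·ΔT = 9.42×10⁻⁶ × 575.0 mm × 223.0 K = 1210 µm.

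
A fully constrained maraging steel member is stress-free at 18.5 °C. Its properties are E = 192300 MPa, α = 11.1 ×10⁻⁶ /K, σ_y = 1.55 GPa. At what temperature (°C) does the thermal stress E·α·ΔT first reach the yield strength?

E = 192300 MPa = 192.3 GPa.
σ_y = 1.55 GPa = 1550 MPa.
E·α·ΔT = 1550 MPa ⇒ ΔT = 1550 / (192.3×10³ × 11.1×10⁻⁶) = 726.2 K.
T = 18.5 + 726.2 = 744.7 °C.

745 °C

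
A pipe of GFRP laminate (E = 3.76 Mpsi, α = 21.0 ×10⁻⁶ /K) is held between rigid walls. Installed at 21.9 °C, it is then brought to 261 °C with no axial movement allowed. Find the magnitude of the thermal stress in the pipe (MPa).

130 MPa

E = 3.76 Mpsi = 25.92 GPa.
ΔT = 239.1 K. Constrained thermal stress σ = E·α·ΔT = 25.92×10³ MPa × 21.0×10⁻⁶ × 239.1 = 130 MPa (compressive).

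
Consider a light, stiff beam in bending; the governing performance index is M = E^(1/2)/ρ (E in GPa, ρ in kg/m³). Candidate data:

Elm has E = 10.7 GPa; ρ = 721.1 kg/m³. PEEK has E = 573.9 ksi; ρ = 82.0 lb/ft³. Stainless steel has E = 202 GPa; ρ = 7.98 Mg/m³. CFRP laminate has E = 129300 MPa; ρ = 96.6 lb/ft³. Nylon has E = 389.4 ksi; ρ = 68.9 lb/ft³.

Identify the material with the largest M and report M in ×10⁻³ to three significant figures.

CFRP laminate, M = 7.35×10⁻³

Putting every candidate on a common basis:
  elm: E = 10.70 GPa, ρ = 721.1 kg/m³
  PEEK: E = 3.957 GPa, ρ = 1314 kg/m³
  stainless steel: E = 202.0 GPa, ρ = 7980 kg/m³
  CFRP laminate: E = 129.3 GPa, ρ = 1547 kg/m³
  nylon: E = 2.685 GPa, ρ = 1104 kg/m³
  CFRP laminate: M = 7.35×10⁻³
  elm: M = 4.54×10⁻³
  stainless steel: M = 1.78×10⁻³
  PEEK: M = 1.51×10⁻³
  nylon: M = 1.48×10⁻³
The maximum is for CFRP laminate.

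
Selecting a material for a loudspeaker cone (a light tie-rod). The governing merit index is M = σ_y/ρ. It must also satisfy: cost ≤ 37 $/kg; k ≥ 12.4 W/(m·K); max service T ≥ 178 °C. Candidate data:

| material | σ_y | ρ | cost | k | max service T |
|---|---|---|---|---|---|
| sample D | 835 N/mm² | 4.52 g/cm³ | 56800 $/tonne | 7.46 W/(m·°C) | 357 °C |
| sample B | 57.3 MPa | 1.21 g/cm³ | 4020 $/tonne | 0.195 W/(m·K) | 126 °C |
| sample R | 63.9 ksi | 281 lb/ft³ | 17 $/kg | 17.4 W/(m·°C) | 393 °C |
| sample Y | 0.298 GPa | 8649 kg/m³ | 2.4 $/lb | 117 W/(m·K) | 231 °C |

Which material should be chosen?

Screen on constraints: cost ≤ 37 $/kg; k ≥ 12.4 W/(m·K); max service T ≥ 178 °C. Survivors: sample R, sample Y.
Normalizing units and computing the index:
  sample R: σ_y = 440.6 MPa, ρ = 4501 kg/m³
  sample Y: σ_y = 298.0 MPa, ρ = 8649 kg/m³
  sample R: M = 97.9 kN·m/kg
  sample Y: M = 34.5 kN·m/kg
The maximum is for sample R.

sample R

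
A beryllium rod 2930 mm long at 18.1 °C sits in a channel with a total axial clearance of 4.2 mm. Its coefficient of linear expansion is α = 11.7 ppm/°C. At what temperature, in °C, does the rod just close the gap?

141 °C

α·L₀·ΔT = 4.2 mm ⇒ ΔT = 4.2 / (11.7×10⁻⁶ × 2930.0) = 122.5 K.
T = 18.1 + 122.5 = 140.6 °C.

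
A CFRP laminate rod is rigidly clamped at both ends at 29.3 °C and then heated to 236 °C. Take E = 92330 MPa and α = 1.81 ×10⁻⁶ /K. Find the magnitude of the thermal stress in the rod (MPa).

E = 92330 MPa = 92.33 GPa.
ΔT = 206.7 K. Constrained thermal stress σ = E·α·ΔT = 92.33×10³ MPa × 1.81×10⁻⁶ × 206.7 = 34.5 MPa (compressive).

34.5 MPa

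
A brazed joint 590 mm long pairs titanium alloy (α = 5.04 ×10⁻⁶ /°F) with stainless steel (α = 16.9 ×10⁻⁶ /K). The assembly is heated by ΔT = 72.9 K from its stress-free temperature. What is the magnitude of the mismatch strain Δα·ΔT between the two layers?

5.71×10⁻⁴

titanium alloy: α = 5.04×10⁻⁶/°F × 9/5 = 9.07×10⁻⁶/K.
Δα = |9.07 − 16.9|×10⁻⁶/K = 7.83×10⁻⁶/K.
Mismatch strain = Δα·ΔT = 7.83×10⁻⁶ × 72.9 = 5.71×10⁻⁴.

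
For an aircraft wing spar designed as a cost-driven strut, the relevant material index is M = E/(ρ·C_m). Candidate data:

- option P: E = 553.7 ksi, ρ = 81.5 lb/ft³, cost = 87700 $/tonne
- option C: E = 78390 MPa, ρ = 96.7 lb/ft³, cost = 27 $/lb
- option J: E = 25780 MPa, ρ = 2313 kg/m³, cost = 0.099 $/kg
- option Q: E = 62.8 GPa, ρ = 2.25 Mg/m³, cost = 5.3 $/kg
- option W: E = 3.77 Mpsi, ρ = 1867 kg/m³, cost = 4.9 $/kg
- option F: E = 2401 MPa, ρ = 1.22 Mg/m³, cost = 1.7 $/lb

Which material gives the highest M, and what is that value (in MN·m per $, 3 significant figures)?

In SI units:
  option P: E = 3.818 GPa, ρ = 1306 kg/m³, cost = 87.70 $/kg
  option C: E = 78.39 GPa, ρ = 1549 kg/m³, cost = 59.52 $/kg
  option J: E = 25.78 GPa, ρ = 2313 kg/m³, cost = 0.09900 $/kg
  option Q: E = 62.80 GPa, ρ = 2250 kg/m³, cost = 5.300 $/kg
  option W: E = 25.99 GPa, ρ = 1867 kg/m³, cost = 4.900 $/kg
  option F: E = 2.401 GPa, ρ = 1220 kg/m³, cost = 3.748 $/kg
  option J: M = 113 MN·m per $
  option Q: M = 5.27 MN·m per $
  option W: M = 2.84 MN·m per $
  option C: M = 0.850 MN·m per $
  option F: M = 0.525 MN·m per $
  option P: M = 0.0333 MN·m per $
Option J has the largest M.

option J, M = 113 MN·m per $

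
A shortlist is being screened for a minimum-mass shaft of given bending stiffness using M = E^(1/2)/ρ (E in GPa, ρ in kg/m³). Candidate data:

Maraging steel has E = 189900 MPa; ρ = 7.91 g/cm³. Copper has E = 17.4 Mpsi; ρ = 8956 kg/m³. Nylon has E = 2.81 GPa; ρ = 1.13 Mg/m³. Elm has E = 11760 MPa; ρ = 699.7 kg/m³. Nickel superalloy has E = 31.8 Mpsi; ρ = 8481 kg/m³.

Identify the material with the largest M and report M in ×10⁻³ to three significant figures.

elm, M = 4.90×10⁻³

Normalizing units and computing the index:
  maraging steel: E = 189.9 GPa, ρ = 7910 kg/m³
  copper: E = 120.0 GPa, ρ = 8956 kg/m³
  nylon: E = 2.810 GPa, ρ = 1130 kg/m³
  elm: E = 11.76 GPa, ρ = 699.7 kg/m³
  nickel superalloy: E = 219.3 GPa, ρ = 8481 kg/m³
  elm: M = 4.90×10⁻³
  nickel superalloy: M = 1.75×10⁻³
  maraging steel: M = 1.74×10⁻³
  nylon: M = 1.48×10⁻³
  copper: M = 1.22×10⁻³
The maximum is for elm.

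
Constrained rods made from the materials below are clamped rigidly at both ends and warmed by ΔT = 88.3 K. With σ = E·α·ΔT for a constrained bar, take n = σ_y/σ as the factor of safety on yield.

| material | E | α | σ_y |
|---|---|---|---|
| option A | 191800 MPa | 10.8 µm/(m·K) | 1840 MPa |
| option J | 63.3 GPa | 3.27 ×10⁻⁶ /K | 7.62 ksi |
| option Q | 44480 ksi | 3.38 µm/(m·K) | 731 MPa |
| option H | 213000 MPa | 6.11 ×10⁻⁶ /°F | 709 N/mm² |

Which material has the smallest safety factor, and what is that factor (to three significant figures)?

option J, n = 2.87

Converting E to GPa, α to ×10⁻⁶/K, σ_y to MPa, then σ and n for each:
  option A: E = 191.8, α = 10.8, σ_y = 1840 → σ = 183 MPa, n = 10.1
  option J: E = 63.30, α = 3.27, σ_y = 52.54 → σ = 18.3 MPa, n = 2.87
  option Q: E = 306.7, α = 3.38, σ_y = 731.0 → σ = 91.5 MPa, n = 7.99
  option H: E = 213.0, α = 11.0, σ_y = 709.0 → σ = 207 MPa, n = 3.43
The minimum is option J at n = 2.87.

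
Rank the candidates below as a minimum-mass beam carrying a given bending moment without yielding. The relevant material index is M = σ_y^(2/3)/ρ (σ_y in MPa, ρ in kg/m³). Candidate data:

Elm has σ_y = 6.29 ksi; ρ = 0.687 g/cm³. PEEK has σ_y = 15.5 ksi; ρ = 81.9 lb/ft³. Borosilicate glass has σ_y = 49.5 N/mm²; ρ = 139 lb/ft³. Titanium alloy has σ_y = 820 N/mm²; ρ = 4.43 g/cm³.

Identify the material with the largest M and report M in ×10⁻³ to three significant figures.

titanium alloy, M = 19.8×10⁻³

Putting every candidate on a common basis:
  elm: σ_y = 43.37 MPa, ρ = 687.0 kg/m³
  PEEK: σ_y = 106.9 MPa, ρ = 1312 kg/m³
  borosilicate glass: σ_y = 49.50 MPa, ρ = 2227 kg/m³
  titanium alloy: σ_y = 820.0 MPa, ρ = 4430 kg/m³
  titanium alloy: M = 19.8×10⁻³
  elm: M = 18.0×10⁻³
  PEEK: M = 17.2×10⁻³
  borosilicate glass: M = 6.05×10⁻³
Highest index: titanium alloy.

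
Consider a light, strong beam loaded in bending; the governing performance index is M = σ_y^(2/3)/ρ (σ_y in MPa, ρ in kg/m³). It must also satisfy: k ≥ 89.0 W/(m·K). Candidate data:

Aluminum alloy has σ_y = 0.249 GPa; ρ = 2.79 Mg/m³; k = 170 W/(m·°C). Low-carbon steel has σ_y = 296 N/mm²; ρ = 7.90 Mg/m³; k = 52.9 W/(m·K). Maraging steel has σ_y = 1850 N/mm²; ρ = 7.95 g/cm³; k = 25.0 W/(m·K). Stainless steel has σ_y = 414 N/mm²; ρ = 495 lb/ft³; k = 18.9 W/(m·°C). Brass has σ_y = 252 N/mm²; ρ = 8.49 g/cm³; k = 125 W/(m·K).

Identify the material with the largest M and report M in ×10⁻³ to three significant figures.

aluminum alloy, M = 14.2×10⁻³

Screen on constraints: k ≥ 89.0 W/(m·K). Survivors: aluminum alloy, brass.
In SI units:
  aluminum alloy: σ_y = 249.0 MPa, ρ = 2790 kg/m³
  brass: σ_y = 252.0 MPa, ρ = 8490 kg/m³
  aluminum alloy: M = 14.2×10⁻³
  brass: M = 4.70×10⁻³
Aluminum alloy has the largest M.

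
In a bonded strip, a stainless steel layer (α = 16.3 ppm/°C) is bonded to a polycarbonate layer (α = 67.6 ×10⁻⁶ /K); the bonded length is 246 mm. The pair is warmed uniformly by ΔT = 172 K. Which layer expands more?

α(stainless steel) = 16.3×10⁻⁶/K vs α(polycarbonate) = 67.6×10⁻⁶/K.
Higher α expands more for the same ΔT: polycarbonate.

polycarbonate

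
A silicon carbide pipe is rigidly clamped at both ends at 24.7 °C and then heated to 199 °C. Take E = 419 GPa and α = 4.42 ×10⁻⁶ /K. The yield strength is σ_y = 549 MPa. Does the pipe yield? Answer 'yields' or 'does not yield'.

ΔT = 174.3 K. Constrained thermal stress σ = E·α·ΔT = 419.0×10³ MPa × 4.42×10⁻⁶ × 174.3 = 323 MPa (compressive).
Compare to σ_y = 549 MPa: σ < σ_y, so it does not yield.

does not yield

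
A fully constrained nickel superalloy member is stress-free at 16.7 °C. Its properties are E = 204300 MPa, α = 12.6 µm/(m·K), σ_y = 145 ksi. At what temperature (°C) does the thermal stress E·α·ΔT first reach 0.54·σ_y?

226 °C

E = 204300 MPa = 204.3 GPa.
σ_y = 145 ksi = 999.7 MPa.
E·α·ΔT = 539.9 MPa ⇒ ΔT = 539.9 / (204.3×10³ × 12.6×10⁻⁶) = 209.7 K.
T = 16.7 + 209.7 = 226.4 °C.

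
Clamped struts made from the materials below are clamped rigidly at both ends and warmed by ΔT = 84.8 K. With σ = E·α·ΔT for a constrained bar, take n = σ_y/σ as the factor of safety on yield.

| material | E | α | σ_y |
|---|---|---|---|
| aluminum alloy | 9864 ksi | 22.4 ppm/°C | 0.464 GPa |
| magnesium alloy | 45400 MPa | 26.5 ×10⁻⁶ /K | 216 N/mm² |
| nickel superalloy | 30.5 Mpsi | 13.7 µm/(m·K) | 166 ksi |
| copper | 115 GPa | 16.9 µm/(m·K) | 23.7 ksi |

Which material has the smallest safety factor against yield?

copper

With everything in SI (GPa, ×10⁻⁶/K, MPa):
  aluminum alloy: E = 68.01, α = 22.4, σ_y = 464.0 → σ = 129 MPa, n = 3.59
  magnesium alloy: E = 45.40, α = 26.5, σ_y = 216.0 → σ = 102 MPa, n = 2.12
  nickel superalloy: E = 210.3, α = 13.7, σ_y = 1145 → σ = 244 MPa, n = 4.68
  copper: E = 115.0, α = 16.9, σ_y = 163.4 → σ = 165 MPa, n = 0.991
Copper has the lowest safety factor, n = 0.991.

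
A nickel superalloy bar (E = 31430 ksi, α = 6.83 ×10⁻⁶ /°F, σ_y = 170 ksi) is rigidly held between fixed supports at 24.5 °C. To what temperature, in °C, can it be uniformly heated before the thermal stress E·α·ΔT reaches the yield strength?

E = 31430 ksi = 216.7 GPa.
α = 6.83×10⁻⁶/°F × 9/5 = 12.3×10⁻⁶/K.
σ_y = 170 ksi = 1172 MPa.
E·α·ΔT = 1172 MPa ⇒ ΔT = 1172 / (216.7×10³ × 12.3×10⁻⁶) = 440.0 K.
T = 24.5 + 440.0 = 464.5 °C.

464 °C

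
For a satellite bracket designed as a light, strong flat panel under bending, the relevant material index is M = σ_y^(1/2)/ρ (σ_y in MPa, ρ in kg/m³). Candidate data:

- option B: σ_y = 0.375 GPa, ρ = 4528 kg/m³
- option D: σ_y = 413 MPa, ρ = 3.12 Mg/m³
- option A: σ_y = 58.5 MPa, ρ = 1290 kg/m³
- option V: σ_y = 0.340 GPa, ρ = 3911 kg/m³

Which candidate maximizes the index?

In SI units:
  option B: σ_y = 375.0 MPa, ρ = 4528 kg/m³
  option D: σ_y = 413.0 MPa, ρ = 3120 kg/m³
  option A: σ_y = 58.50 MPa, ρ = 1290 kg/m³
  option V: σ_y = 340.0 MPa, ρ = 3911 kg/m³
  option D: M = 6.51×10⁻³
  option A: M = 5.93×10⁻³
  option V: M = 4.71×10⁻³
  option B: M = 4.28×10⁻³
Highest index: option D.

option D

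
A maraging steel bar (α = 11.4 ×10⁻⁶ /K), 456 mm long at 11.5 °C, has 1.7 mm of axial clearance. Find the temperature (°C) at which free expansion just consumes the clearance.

α·L₀·ΔT = 1.7 mm ⇒ ΔT = 1.7 / (11.4×10⁻⁶ × 456.0) = 327.0 K.
T = 11.5 + 327.0 = 338.5 °C.

339 °C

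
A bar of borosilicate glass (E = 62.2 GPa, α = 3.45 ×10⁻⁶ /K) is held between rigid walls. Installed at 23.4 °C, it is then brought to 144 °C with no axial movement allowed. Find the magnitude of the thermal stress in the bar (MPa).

25.9 MPa

ΔT = 120.6 K. Constrained thermal stress σ = E·α·ΔT = 62.20×10³ MPa × 3.45×10⁻⁶ × 120.6 = 25.9 MPa (compressive).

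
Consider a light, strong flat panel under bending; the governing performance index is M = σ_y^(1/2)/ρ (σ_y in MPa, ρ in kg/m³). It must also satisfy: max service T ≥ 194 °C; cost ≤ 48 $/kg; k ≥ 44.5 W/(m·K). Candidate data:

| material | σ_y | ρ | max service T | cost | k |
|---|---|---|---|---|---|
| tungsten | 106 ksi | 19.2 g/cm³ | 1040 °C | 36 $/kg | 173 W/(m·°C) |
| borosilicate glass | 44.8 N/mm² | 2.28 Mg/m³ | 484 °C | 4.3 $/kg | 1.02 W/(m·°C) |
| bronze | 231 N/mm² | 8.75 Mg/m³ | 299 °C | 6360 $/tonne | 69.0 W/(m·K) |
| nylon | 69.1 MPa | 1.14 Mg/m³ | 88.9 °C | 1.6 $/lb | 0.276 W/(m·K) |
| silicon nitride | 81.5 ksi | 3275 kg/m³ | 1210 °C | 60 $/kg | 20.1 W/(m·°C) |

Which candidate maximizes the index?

bronze

Screen on constraints: max service T ≥ 194 °C; cost ≤ 48 $/kg; k ≥ 44.5 W/(m·K). Survivors: tungsten, bronze.
Normalizing units and computing the index:
  tungsten: σ_y = 730.8 MPa, ρ = 19200 kg/m³
  bronze: σ_y = 231.0 MPa, ρ = 8750 kg/m³
  bronze: M = 1.74×10⁻³
  tungsten: M = 1.41×10⁻³
Highest index: bronze.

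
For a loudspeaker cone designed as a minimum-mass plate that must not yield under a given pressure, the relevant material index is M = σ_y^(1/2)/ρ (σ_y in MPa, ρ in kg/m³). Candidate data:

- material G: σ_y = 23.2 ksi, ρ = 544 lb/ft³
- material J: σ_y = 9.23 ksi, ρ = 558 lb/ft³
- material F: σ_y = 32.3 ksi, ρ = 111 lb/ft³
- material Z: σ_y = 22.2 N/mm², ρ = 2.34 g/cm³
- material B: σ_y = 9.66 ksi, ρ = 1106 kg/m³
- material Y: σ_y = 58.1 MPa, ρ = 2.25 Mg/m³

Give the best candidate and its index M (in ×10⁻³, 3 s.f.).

material F, M = 8.39×10⁻³

Convert each candidate to consistent units, then evaluate M:
  material G: σ_y = 160.0 MPa, ρ = 8714 kg/m³
  material J: σ_y = 63.64 MPa, ρ = 8938 kg/m³
  material F: σ_y = 222.7 MPa, ρ = 1778 kg/m³
  material Z: σ_y = 22.20 MPa, ρ = 2340 kg/m³
  material B: σ_y = 66.60 MPa, ρ = 1106 kg/m³
  material Y: σ_y = 58.10 MPa, ρ = 2250 kg/m³
  material F: M = 8.39×10⁻³
  material B: M = 7.38×10⁻³
  material Y: M = 3.39×10⁻³
  material Z: M = 2.01×10⁻³
  material G: M = 1.45×10⁻³
  material J: M = 0.892×10⁻³
Material F ranks first.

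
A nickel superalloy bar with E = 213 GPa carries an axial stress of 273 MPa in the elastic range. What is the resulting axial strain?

ε = σ/E = 273 / 213000 = 1.28×10⁻³.

1.28×10⁻³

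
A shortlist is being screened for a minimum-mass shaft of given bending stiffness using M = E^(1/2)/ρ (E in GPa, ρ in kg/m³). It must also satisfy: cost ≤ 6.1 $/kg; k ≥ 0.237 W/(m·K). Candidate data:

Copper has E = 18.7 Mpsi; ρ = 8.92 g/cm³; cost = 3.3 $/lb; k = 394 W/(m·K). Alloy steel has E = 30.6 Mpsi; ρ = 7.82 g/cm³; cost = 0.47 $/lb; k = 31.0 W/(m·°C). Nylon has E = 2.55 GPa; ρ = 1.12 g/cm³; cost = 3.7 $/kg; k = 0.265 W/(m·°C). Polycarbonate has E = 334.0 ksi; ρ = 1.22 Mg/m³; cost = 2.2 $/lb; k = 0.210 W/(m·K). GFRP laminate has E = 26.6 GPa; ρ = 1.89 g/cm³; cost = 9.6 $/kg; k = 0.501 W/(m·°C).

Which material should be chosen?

alloy steel

Screen on constraints: cost ≤ 6.1 $/kg; k ≥ 0.237 W/(m·K). Survivors: alloy steel, nylon.
After converting to SI:
  alloy steel: E = 211.0 GPa, ρ = 7820 kg/m³
  nylon: E = 2.550 GPa, ρ = 1120 kg/m³
  alloy steel: M = 1.86×10⁻³
  nylon: M = 1.43×10⁻³
The maximum is for alloy steel.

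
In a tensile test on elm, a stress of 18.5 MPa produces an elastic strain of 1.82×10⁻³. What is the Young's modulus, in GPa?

10.2 GPa

E = σ/ε = 18.5 MPa / 1.82×10⁻³ = 10160 MPa = 10.2 GPa.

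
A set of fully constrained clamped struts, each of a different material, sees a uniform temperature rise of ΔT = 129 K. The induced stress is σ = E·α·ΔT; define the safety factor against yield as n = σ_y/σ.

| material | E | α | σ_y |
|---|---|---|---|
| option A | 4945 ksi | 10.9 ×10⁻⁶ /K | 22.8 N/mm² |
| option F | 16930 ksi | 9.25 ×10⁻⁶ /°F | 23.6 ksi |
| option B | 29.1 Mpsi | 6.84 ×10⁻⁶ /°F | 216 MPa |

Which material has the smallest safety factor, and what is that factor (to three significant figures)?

Per material, after unit conversion:
  option A: E = 34.09, α = 10.9, σ_y = 22.80 → σ = 47.9 MPa, n = 0.476
  option F: E = 116.7, α = 16.6, σ_y = 162.7 → σ = 251 MPa, n = 0.649
  option B: E = 200.6, α = 12.3, σ_y = 216.0 → σ = 319 MPa, n = 0.678
The minimum is option A at n = 0.476.

option A, n = 0.476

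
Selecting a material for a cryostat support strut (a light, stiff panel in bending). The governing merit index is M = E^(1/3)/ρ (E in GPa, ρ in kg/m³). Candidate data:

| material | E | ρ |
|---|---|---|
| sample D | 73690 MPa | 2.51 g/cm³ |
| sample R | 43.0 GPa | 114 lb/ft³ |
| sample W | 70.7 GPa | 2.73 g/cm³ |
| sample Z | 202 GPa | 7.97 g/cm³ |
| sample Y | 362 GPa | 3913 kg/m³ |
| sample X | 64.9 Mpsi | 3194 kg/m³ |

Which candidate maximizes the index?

Putting every candidate on a common basis:
  sample D: E = 73.69 GPa, ρ = 2510 kg/m³
  sample R: E = 43.00 GPa, ρ = 1826 kg/m³
  sample W: E = 70.70 GPa, ρ = 2730 kg/m³
  sample Z: E = 202.0 GPa, ρ = 7970 kg/m³
  sample Y: E = 362.0 GPa, ρ = 3913 kg/m³
  sample X: E = 447.5 GPa, ρ = 3194 kg/m³
  sample X: M = 2.39×10⁻³
  sample R: M = 1.92×10⁻³
  sample Y: M = 1.82×10⁻³
  sample D: M = 1.67×10⁻³
  sample W: M = 1.51×10⁻³
  sample Z: M = 0.736×10⁻³
Sample X has the largest M.

sample X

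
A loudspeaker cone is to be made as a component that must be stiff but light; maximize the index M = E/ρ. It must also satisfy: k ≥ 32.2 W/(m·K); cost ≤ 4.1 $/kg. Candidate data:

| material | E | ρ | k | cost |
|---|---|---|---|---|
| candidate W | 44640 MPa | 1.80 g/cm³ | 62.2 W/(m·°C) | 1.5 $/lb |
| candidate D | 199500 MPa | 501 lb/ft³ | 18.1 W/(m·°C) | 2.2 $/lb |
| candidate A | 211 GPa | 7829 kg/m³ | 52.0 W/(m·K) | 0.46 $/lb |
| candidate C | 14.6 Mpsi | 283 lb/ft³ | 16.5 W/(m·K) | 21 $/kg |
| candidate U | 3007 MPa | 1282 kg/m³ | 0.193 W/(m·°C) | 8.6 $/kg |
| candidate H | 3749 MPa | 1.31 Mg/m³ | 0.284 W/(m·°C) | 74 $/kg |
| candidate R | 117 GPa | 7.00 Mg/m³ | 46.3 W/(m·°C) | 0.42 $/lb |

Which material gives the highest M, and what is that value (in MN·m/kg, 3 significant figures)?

candidate A, M = 27.0 MN·m/kg

Screen on constraints: k ≥ 32.2 W/(m·K); cost ≤ 4.1 $/kg. Survivors: candidate W, candidate A, candidate R.
After converting to SI:
  candidate W: E = 44.64 GPa, ρ = 1800 kg/m³
  candidate A: E = 211.0 GPa, ρ = 7829 kg/m³
  candidate R: E = 117.0 GPa, ρ = 7000 kg/m³
  candidate A: M = 27.0 MN·m/kg
  candidate W: M = 24.8 MN·m/kg
  candidate R: M = 16.7 MN·m/kg
Highest index: candidate A.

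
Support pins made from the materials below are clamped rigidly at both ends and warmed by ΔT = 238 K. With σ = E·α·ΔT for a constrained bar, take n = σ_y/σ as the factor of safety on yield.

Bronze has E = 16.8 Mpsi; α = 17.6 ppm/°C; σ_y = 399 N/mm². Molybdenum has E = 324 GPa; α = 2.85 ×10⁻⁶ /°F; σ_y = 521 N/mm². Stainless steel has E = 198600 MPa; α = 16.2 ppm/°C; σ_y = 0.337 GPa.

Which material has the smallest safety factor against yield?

Converting E to GPa, α to ×10⁻⁶/K, σ_y to MPa, then σ and n for each:
  bronze: E = 115.8, α = 17.6, σ_y = 399.0 → σ = 485 MPa, n = 0.822
  molybdenum: E = 324.0, α = 5.13, σ_y = 521.0 → σ = 396 MPa, n = 1.32
  stainless steel: E = 198.6, α = 16.2, σ_y = 337.0 → σ = 766 MPa, n = 0.440
Smallest n: stainless steel with n = 0.440.

stainless steel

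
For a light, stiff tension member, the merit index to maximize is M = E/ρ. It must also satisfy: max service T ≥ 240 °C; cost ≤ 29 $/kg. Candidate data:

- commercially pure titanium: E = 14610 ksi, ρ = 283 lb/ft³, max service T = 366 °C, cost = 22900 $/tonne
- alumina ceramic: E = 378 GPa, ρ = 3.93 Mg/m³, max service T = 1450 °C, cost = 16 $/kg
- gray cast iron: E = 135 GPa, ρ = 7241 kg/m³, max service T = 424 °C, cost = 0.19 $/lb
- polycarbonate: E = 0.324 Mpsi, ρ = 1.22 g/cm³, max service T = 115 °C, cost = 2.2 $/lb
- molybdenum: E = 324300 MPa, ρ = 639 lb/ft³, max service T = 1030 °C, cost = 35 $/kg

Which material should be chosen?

Screen on constraints: max service T ≥ 240 °C; cost ≤ 29 $/kg. Survivors: commercially pure titanium, alumina ceramic, gray cast iron.
In SI units:
  commercially pure titanium: E = 100.7 GPa, ρ = 4533 kg/m³
  alumina ceramic: E = 378.0 GPa, ρ = 3930 kg/m³
  gray cast iron: E = 135.0 GPa, ρ = 7241 kg/m³
  alumina ceramic: M = 96.2 MN·m/kg
  commercially pure titanium: M = 22.2 MN·m/kg
  gray cast iron: M = 18.6 MN·m/kg
Alumina ceramic has the largest M.

alumina ceramic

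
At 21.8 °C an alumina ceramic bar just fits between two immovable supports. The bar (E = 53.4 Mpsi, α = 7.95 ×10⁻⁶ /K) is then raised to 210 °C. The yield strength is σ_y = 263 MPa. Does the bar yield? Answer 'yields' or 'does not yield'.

E = 53.4 Mpsi = 368.2 GPa.
ΔT = 188.2 K. Constrained thermal stress σ = E·α·ΔT = 368.2×10³ MPa × 7.95×10⁻⁶ × 188.2 = 551 MPa (compressive).
Compare to σ_y = 263 MPa: σ ≥ σ_y, so it yields.

yields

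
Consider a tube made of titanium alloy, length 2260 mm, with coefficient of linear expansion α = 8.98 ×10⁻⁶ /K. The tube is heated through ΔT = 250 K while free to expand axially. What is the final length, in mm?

ΔL = α·L₀·ΔT = 8.98×10⁻⁶ × 2260 mm × 250.0 K = 5.07 mm.
L = L₀ + ΔL = 2260 + 5.07 = 2265.1 mm.

2265.1 mm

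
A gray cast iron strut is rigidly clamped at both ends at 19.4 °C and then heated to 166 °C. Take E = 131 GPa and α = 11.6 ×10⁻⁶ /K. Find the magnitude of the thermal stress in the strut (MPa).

ΔT = 146.6 K. Constrained thermal stress σ = E·α·ΔT = 131.0×10³ MPa × 11.6×10⁻⁶ × 146.6 = 223 MPa (compressive).

223 MPa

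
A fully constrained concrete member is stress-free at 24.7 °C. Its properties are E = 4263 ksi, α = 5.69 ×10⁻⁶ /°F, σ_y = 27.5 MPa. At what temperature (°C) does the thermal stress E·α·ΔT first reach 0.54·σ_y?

E = 4263 ksi = 29.39 GPa.
α = 5.69×10⁻⁶/°F × 9/5 = 10.2×10⁻⁶/K.
E·α·ΔT = 14.85 MPa ⇒ ΔT = 14.85 / (29.39×10³ × 10.2×10⁻⁶) = 49.33 K.
T = 24.7 + 49.33 = 74.03 °C.

74.0 °C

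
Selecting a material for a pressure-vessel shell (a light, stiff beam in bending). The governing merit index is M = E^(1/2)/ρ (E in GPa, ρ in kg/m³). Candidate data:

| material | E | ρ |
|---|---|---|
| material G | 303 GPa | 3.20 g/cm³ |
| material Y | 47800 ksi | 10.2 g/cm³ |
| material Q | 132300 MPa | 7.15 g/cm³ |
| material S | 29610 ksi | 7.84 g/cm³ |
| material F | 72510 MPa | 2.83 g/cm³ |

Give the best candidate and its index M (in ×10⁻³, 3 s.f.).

material G, M = 5.44×10⁻³

After converting to SI:
  material G: E = 303.0 GPa, ρ = 3200 kg/m³
  material Y: E = 329.6 GPa, ρ = 10200 kg/m³
  material Q: E = 132.3 GPa, ρ = 7150 kg/m³
  material S: E = 204.2 GPa, ρ = 7840 kg/m³
  material F: E = 72.51 GPa, ρ = 2830 kg/m³
  material G: M = 5.44×10⁻³
  material F: M = 3.01×10⁻³
  material S: M = 1.82×10⁻³
  material Y: M = 1.78×10⁻³
  material Q: M = 1.61×10⁻³
The maximum is for material G.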